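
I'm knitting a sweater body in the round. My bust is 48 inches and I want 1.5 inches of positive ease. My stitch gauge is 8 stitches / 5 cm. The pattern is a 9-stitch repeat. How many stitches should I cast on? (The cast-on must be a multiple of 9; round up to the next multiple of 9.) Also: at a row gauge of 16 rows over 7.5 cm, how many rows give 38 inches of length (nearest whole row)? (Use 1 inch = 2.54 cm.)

Cast on 207 stitches; work 206 rows.

Finished = 48 + 1.5 = 49.5 inches.
49.5 inches × 2.54 = 125.73 cm.
8/5 = 1.6 sts per cm; 125.73 × 1.6 = 201.17 sts.
Next multiple of 9 → 207.
38 inches = 96.52 cm; × 2.133 = 205.91 → 206 rows.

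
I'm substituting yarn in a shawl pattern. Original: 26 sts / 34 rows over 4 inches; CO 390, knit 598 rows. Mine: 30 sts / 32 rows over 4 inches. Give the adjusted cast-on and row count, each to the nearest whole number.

Cast on 450 stitches; work 563 rows.

Stitches: 390 × 30/26 = 450.00 → 450.
Rows: 598 × 32/34 = 562.82 → 563.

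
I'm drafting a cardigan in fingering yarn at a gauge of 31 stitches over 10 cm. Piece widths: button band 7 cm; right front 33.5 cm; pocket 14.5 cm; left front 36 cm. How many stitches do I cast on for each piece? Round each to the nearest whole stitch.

Rate = 31/10 = 3.1 sts per cm.
button band: 7 × 3.1 = 21.70 → 22.
right front: 33.5 × 3.1 = 103.85 → 104.
pocket: 14.5 × 3.1 = 44.95 → 45.
left front: 36 × 3.1 = 111.60 → 112.

button band 22; right front 104; pocket 45; left front 112.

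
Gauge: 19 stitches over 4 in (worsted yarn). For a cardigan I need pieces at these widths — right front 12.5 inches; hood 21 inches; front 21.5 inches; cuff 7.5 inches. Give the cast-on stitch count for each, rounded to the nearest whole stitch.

right front 59; hood 100; front 102; cuff 36.

Rate = 19/4 = 4.75 sts per in.
right front: 12.5 × 4.75 = 59.38 → 59.
hood: 21 × 4.75 = 99.75 → 100.
front: 21.5 × 4.75 = 102.12 → 102.
cuff: 7.5 × 4.75 = 35.62 → 36.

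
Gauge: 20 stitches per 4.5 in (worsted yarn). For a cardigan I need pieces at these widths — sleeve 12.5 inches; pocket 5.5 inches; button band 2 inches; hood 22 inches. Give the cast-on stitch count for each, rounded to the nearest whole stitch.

Rate = 20/4.5 = 4.444 sts per in.
sleeve: 12.5 × 4.444 = 55.56 → 56.
pocket: 5.5 × 4.444 = 24.44 → 24.
button band: 2 × 4.444 = 8.89 → 9.
hood: 22 × 4.444 = 97.78 → 98.

sleeve 56; pocket 24; button band 9; hood 98.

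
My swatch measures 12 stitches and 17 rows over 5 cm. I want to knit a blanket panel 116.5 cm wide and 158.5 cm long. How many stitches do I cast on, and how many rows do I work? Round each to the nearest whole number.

Stitch gauge = 12/5 = 2.4 sts/cm; 116.5 × 2.4 = 279.60 → 280 sts.
Row gauge = 17/5 = 3.4 rows/cm; 158.5 × 3.4 = 538.90 → 539 rows.

Cast on 280 stitches and work 539 rows.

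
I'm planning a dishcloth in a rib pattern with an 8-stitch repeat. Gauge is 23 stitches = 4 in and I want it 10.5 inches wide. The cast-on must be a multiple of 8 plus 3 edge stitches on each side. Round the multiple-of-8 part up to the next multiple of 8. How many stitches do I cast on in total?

23 / 4 = 5.75 sts per inch.
10.5 × 5.75 = 60.38 sts.
Less 6 edge sts → 54.38 for the repeat.
Next multiple of 8: 56.
Add back 6 edge sts → 62.

62 stitches.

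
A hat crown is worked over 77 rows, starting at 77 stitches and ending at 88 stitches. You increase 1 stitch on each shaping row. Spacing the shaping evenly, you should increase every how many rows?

Stitches to add: |88 − 77| = 11.
Shaping rows needed: 11 / 1 = 11.
77 rows / 11 = every 7 rows.

Increase every 7th row.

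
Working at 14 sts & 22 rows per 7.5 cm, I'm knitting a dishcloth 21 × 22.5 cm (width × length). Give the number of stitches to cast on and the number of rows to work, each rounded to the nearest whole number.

Cast on 39 stitches and work 66 rows.

Stitch gauge = 14/7.5 = 1.867 sts/cm; 21 × 1.867 = 39.20 → 39 sts.
Row gauge = 22/7.5 = 2.933 rows/cm; 22.5 × 2.933 = 66.00 → 66 rows.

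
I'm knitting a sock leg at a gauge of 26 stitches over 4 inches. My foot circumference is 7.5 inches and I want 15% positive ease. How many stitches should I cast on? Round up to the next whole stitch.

Finished = 7.5 × 1.15 = 8.62 in.
26 / 4 = 6.5 sts per inch.
8.62 × 6.5 = 56.06 sts.
→ 57 sts.

Cast on 57 stitches.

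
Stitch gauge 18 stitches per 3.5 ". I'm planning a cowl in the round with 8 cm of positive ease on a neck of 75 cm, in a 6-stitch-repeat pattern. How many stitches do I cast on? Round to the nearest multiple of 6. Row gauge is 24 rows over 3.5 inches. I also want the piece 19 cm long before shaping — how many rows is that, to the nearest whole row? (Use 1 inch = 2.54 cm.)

Cast on 168 stitches; work 51 rows.

Finished = 75 + 8 = 83 cm.
83 cm × 1/2.54 = 32.68 inches.
18/3.5 = 5.143 sts per in; 32.68 × 5.143 = 168.05 sts.
Nearest multiple of 6 → 168.
19 cm = 7.48 inches; × 6.857 = 51.29 → 51 rows.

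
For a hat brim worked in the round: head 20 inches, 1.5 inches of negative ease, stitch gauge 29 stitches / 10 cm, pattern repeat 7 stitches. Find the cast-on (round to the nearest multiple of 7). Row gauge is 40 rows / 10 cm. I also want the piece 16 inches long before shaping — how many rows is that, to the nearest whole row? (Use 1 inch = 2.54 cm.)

Finished = 20 − 1.5 = 18.5 inches.
18.5 inches × 2.54 = 46.99 cm.
29/10 = 2.9 sts per cm; 46.99 × 2.9 = 136.27 sts.
Nearest multiple of 7 → 133.
16 inches = 40.64 cm; × 4 = 162.56 → 163 rows.

Cast on 133 stitches; work 163 rows.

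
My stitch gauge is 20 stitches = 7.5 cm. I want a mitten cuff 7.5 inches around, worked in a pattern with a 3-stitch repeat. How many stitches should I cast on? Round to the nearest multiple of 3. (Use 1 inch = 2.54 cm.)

7.5 in = 7.5 × 2.54 = 19.05 cm.
20 / 7.5 = 2.667 sts/cm.
19.05 × 2.667 = 50.80 sts.
→ 51.

51 stitches.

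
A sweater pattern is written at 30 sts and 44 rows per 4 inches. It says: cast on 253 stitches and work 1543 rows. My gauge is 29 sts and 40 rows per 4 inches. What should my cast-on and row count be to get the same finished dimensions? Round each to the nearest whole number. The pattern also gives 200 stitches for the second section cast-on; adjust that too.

Cast on 245 stitches; work 1403 rows; second section cast-on 193 stitches.

Stitches: 253 × 29/30 = 244.57 → 245.
Rows: 1543 × 40/44 = 1402.73 → 1403.
second section cast-on: 200 × 29/30 = 193.33 → 193.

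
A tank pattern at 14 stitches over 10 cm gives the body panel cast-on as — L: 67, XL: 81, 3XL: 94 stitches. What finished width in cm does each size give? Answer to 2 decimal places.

14/10 = 1.4 sts per cm.
L: 67 / 1.4 = 47.857 → 47.86 cm.
XL: 81 / 1.4 = 57.857 → 57.86 cm.
3XL: 94 / 1.4 = 67.143 → 67.14 cm.

L 47.86 cm; XL 57.86 cm; 3XL 67.14 cm.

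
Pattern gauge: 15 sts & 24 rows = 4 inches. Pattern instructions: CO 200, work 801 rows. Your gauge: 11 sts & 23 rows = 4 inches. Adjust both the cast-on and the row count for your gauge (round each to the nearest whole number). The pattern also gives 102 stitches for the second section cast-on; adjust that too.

Cast on 147 stitches; work 768 rows; second section cast-on 75 stitches.

Stitches: 200 × 11/15 = 146.67 → 147.
Rows: 801 × 23/24 = 767.62 → 768.
second section cast-on: 102 × 11/15 = 74.80 → 75.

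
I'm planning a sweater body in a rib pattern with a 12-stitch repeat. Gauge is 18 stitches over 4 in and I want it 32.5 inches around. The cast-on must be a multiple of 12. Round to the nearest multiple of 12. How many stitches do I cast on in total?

CO 144 sts.

18 / 4 = 4.5 sts per inch.
32.5 × 4.5 = 146.25 sts.
Nearest multiple of 12: 144.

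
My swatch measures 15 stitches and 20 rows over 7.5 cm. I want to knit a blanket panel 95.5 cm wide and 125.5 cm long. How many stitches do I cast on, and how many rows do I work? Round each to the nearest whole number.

Cast on 191 stitches and work 335 rows.

Stitch gauge = 15/7.5 = 2 sts/cm; 95.5 × 2 = 191.00 → 191 sts.
Row gauge = 20/7.5 = 2.667 rows/cm; 125.5 × 2.667 = 334.67 → 335 rows.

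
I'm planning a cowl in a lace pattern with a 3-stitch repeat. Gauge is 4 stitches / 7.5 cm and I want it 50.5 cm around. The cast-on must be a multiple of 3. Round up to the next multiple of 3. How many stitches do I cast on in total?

27 stitches.

4 / 7.5 = 0.533 sts per cm.
50.5 × 0.533 = 26.93 sts.
Next multiple of 3: 27.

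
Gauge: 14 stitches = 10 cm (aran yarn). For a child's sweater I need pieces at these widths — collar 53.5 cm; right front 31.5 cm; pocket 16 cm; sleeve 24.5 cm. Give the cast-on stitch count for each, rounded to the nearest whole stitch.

collar 75; right front 44; pocket 22; sleeve 34.

Rate = 14/10 = 1.4 sts per cm.
collar: 53.5 × 1.4 = 74.90 → 75.
right front: 31.5 × 1.4 = 44.10 → 44.
pocket: 16 × 1.4 = 22.40 → 22.
sleeve: 24.5 × 1.4 = 34.30 → 34.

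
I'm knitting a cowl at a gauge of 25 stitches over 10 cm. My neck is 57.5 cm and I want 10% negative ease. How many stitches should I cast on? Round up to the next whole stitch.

Finished = 57.5 × 0.90 = 51.75 cm.
25 / 10 = 2.5 sts per cm.
51.75 × 2.5 = 129.38 sts.
→ 130 sts.

130 stitches.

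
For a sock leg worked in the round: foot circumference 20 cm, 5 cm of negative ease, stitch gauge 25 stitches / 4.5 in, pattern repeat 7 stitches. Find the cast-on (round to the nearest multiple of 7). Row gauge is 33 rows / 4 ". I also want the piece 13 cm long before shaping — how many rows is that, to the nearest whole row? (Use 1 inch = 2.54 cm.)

Cast on 35 stitches; work 42 rows.

Finished = 20 − 5 = 15 cm.
15 cm × 1/2.54 = 5.91 inches.
25/4.5 = 5.556 sts per in; 5.91 × 5.556 = 32.81 sts.
Nearest multiple of 7 → 35.
13 cm = 5.12 inches; × 8.25 = 42.22 → 42 rows.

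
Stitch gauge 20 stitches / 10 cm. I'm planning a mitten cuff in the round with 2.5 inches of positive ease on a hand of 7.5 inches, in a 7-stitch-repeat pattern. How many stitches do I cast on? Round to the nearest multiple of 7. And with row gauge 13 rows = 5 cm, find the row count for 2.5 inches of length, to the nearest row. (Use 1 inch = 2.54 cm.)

Cast on 49 stitches; work 17 rows.

Finished = 7.5 + 2.5 = 10 inches.
10 inches × 2.54 = 25.40 cm.
20/10 = 2 sts per cm; 25.40 × 2 = 50.80 sts.
Nearest multiple of 7 → 49.
2.5 inches = 6.35 cm; × 2.6 = 16.51 → 17 rows.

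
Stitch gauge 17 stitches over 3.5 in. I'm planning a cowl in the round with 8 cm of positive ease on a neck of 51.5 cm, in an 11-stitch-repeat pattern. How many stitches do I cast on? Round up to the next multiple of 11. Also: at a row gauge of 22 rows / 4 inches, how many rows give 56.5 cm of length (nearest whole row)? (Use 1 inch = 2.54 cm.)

Finished = 51.5 + 8 = 59.5 cm.
59.5 cm × 1/2.54 = 23.43 inches.
17/3.5 = 4.857 sts per in; 23.43 × 4.857 = 113.78 sts.
Next multiple of 11 → 121.
56.5 cm = 22.24 inches; × 5.5 = 122.34 → 122 rows.

Cast on 121 stitches; work 122 rows.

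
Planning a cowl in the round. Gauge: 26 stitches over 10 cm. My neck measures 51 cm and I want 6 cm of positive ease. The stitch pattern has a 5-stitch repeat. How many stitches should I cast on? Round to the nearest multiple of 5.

Finished = 51 + 6 = 57 cm.
26 / 10 = 2.6 sts/cm.
57 × 2.6 = 148.20 sts.
Nearest multiple of 5: 150.

CO 150 sts.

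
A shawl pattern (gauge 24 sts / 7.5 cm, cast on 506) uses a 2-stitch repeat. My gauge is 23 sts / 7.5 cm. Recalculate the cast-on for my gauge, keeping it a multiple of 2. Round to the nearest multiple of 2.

506 × 23 / 24 = 484.92.
Nearest multiple of 2: 484.

Cast on 484 stitches.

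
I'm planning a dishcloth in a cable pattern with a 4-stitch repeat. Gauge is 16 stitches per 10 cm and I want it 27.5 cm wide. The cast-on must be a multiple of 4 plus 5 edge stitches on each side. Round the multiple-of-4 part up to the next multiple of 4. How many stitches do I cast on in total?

CO 46 sts.

16 / 10 = 1.6 sts per cm.
27.5 × 1.6 = 44.00 sts.
Less 10 edge sts → 34.00 for the repeat.
Next multiple of 4: 36.
Add back 10 edge sts → 46.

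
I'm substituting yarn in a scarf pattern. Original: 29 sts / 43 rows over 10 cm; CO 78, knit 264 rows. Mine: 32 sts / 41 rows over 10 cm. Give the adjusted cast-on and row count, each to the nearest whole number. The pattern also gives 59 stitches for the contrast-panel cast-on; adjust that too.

Cast on 86 stitches; work 252 rows; contrast-panel cast-on 65 stitches.

Stitches: 78 × 32/29 = 86.07 → 86.
Rows: 264 × 41/43 = 251.72 → 252.
contrast-panel cast-on: 59 × 32/29 = 65.10 → 65.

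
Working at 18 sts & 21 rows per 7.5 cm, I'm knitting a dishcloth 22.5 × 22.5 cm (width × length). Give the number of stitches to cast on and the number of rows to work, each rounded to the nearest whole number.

Stitch gauge = 18/7.5 = 2.4 sts/cm; 22.5 × 2.4 = 54.00 → 54 sts.
Row gauge = 21/7.5 = 2.8 rows/cm; 22.5 × 2.8 = 63.00 → 63 rows.

Cast on 54 stitches and work 63 rows.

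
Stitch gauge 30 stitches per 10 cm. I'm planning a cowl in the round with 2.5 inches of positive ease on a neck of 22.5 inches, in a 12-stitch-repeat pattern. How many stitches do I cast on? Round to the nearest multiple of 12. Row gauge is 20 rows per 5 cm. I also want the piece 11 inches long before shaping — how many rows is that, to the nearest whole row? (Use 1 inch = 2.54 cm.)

Finished = 22.5 + 2.5 = 25 inches.
25 inches × 2.54 = 63.50 cm.
30/10 = 3 sts per cm; 63.50 × 3 = 190.50 sts.
Nearest multiple of 12 → 192.
11 inches = 27.94 cm; × 4 = 111.76 → 112 rows.

Cast on 192 stitches; work 112 rows.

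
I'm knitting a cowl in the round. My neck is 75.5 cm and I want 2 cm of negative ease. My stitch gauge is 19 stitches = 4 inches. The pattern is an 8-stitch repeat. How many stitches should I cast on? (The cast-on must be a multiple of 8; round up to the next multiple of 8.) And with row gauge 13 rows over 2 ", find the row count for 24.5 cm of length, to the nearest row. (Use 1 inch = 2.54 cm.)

Cast on 144 stitches; work 63 rows.

Finished = 75.5 − 2 = 73.5 cm.
73.5 cm × 1/2.54 = 28.94 inches.
19/4 = 4.75 sts per in; 28.94 × 4.75 = 137.45 sts.
Next multiple of 8 → 144.
24.5 cm = 9.65 inches; × 6.5 = 62.70 → 63 rows.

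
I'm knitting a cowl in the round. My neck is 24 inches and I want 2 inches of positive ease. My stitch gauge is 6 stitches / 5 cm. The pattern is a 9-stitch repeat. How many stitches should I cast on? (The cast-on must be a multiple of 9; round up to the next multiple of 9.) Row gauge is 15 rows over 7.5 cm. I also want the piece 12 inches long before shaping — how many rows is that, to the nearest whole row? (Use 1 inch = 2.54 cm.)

Finished = 24 + 2 = 26 inches.
26 inches × 2.54 = 66.04 cm.
6/5 = 1.2 sts per cm; 66.04 × 1.2 = 79.25 sts.
Next multiple of 9 → 81.
12 inches = 30.48 cm; × 2 = 60.96 → 61 rows.

Cast on 81 stitches; work 61 rows.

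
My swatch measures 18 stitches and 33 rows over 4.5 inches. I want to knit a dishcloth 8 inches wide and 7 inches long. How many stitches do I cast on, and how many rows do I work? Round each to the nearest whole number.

Stitch gauge = 18/4.5 = 4 sts/in; 8 × 4 = 32.00 → 32 sts.
Row gauge = 33/4.5 = 7.333 rows/in; 7 × 7.333 = 51.33 → 51 rows.

Cast on 32 stitches and work 51 rows.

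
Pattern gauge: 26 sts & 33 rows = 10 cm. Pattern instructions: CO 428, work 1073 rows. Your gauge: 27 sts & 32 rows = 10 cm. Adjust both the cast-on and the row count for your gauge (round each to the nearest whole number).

Stitches: 428 × 27/26 = 444.46 → 444.
Rows: 1073 × 32/33 = 1040.48 → 1040.

Cast on 444 stitches; work 1040 rows.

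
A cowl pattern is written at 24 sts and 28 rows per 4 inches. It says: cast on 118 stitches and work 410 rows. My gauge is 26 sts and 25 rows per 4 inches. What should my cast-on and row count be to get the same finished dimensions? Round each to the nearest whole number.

Cast on 128 stitches; work 366 rows.

Stitches: 118 × 26/24 = 127.83 → 128.
Rows: 410 × 25/28 = 366.07 → 366.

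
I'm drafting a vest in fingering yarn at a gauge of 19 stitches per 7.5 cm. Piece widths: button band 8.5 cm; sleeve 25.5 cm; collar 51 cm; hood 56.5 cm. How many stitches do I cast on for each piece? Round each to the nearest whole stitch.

button band 22; sleeve 65; collar 129; hood 143.

Rate = 19/7.5 = 2.533 sts per cm.
button band: 8.5 × 2.533 = 21.53 → 22.
sleeve: 25.5 × 2.533 = 64.60 → 65.
collar: 51 × 2.533 = 129.20 → 129.
hood: 56.5 × 2.533 = 143.13 → 143.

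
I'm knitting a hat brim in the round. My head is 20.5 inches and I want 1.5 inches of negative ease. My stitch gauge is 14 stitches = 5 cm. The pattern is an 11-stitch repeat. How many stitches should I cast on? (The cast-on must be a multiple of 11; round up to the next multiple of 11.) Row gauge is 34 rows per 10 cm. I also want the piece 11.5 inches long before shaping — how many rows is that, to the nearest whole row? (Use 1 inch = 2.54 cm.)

Cast on 143 stitches; work 99 rows.

Finished = 20.5 − 1.5 = 19 inches.
19 inches × 2.54 = 48.26 cm.
14/5 = 2.8 sts per cm; 48.26 × 2.8 = 135.13 sts.
Next multiple of 11 → 143.
11.5 inches = 29.21 cm; × 3.4 = 99.31 → 99 rows.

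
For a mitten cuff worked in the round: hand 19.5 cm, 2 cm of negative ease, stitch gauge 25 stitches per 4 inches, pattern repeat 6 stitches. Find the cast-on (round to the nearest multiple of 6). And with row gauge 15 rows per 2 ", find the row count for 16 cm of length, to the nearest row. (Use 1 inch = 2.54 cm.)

Finished = 19.5 − 2 = 17.5 cm.
17.5 cm × 1/2.54 = 6.89 inches.
25/4 = 6.25 sts per in; 6.89 × 6.25 = 43.06 sts.
Nearest multiple of 6 → 42.
16 cm = 6.30 inches; × 7.5 = 47.24 → 47 rows.

Cast on 42 stitches; work 47 rows.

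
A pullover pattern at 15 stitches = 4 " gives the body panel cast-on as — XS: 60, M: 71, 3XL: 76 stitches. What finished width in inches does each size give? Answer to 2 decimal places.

XS 16.00 inches; M 18.93 inches; 3XL 20.27 inches.

15/4 = 3.75 sts per in.
XS: 60 / 3.75 = 16.000 → 16.00 in.
M: 71 / 3.75 = 18.933 → 18.93 in.
3XL: 76 / 3.75 = 20.267 → 20.27 in.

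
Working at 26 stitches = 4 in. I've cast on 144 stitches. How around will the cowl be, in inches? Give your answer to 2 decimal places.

22.15 inches.

26 stitches / 4 inch = 6.5 stitches per inch.
144 / 6.5 = 22.154 inches.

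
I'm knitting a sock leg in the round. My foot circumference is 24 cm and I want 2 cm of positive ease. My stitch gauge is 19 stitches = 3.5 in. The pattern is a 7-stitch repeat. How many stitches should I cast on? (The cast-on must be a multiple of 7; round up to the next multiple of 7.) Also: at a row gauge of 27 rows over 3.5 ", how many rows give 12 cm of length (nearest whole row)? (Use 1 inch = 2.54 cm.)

Finished = 24 + 2 = 26 cm.
26 cm × 1/2.54 = 10.24 inches.
19/3.5 = 5.429 sts per in; 10.24 × 5.429 = 55.57 sts.
Next multiple of 7 → 56.
12 cm = 4.72 inches; × 7.714 = 36.45 → 36 rows.

Cast on 56 stitches; work 36 rows.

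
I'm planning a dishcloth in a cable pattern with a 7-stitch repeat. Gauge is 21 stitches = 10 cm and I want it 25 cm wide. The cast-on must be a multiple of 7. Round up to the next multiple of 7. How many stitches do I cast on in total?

Cast on 56 stitches.

21 / 10 = 2.1 sts per cm.
25 × 2.1 = 52.50 sts.
Next multiple of 7: 56.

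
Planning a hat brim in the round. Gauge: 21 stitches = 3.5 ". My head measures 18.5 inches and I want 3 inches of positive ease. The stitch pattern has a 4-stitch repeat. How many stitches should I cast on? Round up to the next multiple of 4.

Cast on 132 stitches.

Finished = 18.5 + 3 = 21.5 inches.
21 / 3.5 = 6 sts/in.
21.5 × 6 = 129.00 sts.
Next multiple of 4: 132.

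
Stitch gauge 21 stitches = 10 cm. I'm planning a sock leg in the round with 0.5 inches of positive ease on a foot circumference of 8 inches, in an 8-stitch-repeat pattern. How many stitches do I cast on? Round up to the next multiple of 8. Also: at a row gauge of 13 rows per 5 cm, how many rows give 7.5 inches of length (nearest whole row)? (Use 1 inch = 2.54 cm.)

Finished = 8 + 0.5 = 8.5 inches.
8.5 inches × 2.54 = 21.59 cm.
21/10 = 2.1 sts per cm; 21.59 × 2.1 = 45.34 sts.
Next multiple of 8 → 48.
7.5 inches = 19.05 cm; × 2.6 = 49.53 → 50 rows.

Cast on 48 stitches; work 50 rows.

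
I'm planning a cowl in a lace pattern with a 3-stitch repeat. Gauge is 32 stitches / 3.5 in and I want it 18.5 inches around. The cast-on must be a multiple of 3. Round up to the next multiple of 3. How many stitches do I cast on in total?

32 / 3.5 = 9.143 sts per inch.
18.5 × 9.143 = 169.14 sts.
Next multiple of 3: 171.

171 stitches.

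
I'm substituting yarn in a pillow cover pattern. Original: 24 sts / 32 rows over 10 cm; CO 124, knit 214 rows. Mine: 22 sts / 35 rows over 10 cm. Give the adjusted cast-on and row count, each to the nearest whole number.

Cast on 114 stitches; work 234 rows.

Stitches: 124 × 22/24 = 113.67 → 114.
Rows: 214 × 35/32 = 234.06 → 234.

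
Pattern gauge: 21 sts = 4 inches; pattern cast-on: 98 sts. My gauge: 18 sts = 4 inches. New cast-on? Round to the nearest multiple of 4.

Scale factor = 18 / 21 = 0.857.
98 × 18 / 21 = 84.00 sts.

CO 84 sts.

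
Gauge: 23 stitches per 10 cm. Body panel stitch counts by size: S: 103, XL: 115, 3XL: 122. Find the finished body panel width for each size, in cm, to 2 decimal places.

23/10 = 2.3 sts per cm.
S: 103 / 2.3 = 44.783 → 44.78 cm.
XL: 115 / 2.3 = 50.000 → 50.00 cm.
3XL: 122 / 2.3 = 53.043 → 53.04 cm.

S 44.78 cm; XL 50.00 cm; 3XL 53.04 cm.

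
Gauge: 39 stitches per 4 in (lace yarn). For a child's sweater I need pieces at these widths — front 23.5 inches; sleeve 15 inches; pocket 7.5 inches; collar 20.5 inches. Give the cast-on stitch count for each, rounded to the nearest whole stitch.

front 229; sleeve 146; pocket 73; collar 200.

Rate = 39/4 = 9.75 sts per in.
front: 23.5 × 9.75 = 229.12 → 229.
sleeve: 15 × 9.75 = 146.25 → 146.
pocket: 7.5 × 9.75 = 73.12 → 73.
collar: 20.5 × 9.75 = 199.88 → 200.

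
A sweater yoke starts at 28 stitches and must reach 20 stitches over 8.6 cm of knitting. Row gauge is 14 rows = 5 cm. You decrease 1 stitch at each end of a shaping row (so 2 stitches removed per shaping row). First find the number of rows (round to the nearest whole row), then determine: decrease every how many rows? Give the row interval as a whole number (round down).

Decrease every 6th row.

Rows = 8.6 × 2.8 = 24.1 → 24 rows.
Stitches to remove: 8 → 4 shaping rows (at 2 st each).
24 / 4 = 6.00 → every 6 rows.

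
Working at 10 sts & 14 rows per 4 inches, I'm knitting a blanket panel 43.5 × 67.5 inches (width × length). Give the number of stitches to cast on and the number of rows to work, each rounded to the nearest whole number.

Cast on 109 stitches and work 236 rows.

Stitch gauge = 10/4 = 2.5 sts/in; 43.5 × 2.5 = 108.75 → 109 sts.
Row gauge = 14/4 = 3.5 rows/in; 67.5 × 3.5 = 236.25 → 236 rows.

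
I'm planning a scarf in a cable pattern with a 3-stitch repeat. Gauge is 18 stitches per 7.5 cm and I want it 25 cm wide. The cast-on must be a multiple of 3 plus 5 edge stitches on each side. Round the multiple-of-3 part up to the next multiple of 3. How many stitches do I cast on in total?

CO 61 sts.

18 / 7.5 = 2.4 sts per cm.
25 × 2.4 = 60.00 sts.
Less 10 edge sts → 50.00 for the repeat.
Next multiple of 3: 51.
Add back 10 edge sts → 61.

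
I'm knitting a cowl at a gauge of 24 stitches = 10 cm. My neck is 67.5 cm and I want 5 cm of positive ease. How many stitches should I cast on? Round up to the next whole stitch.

Cast on 174 stitches.

Finished = 67.5 + 5 = 72.5 cm.
24 / 10 = 2.4 sts per cm.
72.50 × 2.4 = 174.00 sts.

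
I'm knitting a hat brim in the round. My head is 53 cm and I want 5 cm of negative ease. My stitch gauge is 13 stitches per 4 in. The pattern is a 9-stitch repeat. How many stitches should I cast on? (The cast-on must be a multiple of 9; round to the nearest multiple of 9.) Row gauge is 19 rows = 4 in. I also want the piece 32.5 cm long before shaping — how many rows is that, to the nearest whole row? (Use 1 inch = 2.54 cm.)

Cast on 63 stitches; work 61 rows.

Finished = 53 − 5 = 48 cm.
48 cm × 1/2.54 = 18.90 inches.
13/4 = 3.25 sts per in; 18.90 × 3.25 = 61.42 sts.
Nearest multiple of 9 → 63.
32.5 cm = 12.80 inches; × 4.75 = 60.78 → 61 rows.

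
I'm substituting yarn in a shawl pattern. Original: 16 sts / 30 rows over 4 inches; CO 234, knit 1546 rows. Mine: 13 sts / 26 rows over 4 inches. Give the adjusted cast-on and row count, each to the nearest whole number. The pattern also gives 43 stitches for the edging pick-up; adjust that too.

Stitches: 234 × 13/16 = 190.12 → 190.
Rows: 1546 × 26/30 = 1339.87 → 1340.
edging pick-up: 43 × 13/16 = 34.94 → 35.

Cast on 190 stitches; work 1340 rows; edging pick-up 35 stitches.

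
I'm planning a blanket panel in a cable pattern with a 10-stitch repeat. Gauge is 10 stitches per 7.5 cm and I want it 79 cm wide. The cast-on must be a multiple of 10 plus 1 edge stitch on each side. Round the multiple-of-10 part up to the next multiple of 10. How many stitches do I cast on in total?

Cast on 112 stitches.

10 / 7.5 = 1.333 sts per cm.
79 × 1.333 = 105.33 sts.
Less 2 edge sts → 103.33 for the repeat.
Next multiple of 10: 110.
Add back 2 edge sts → 112.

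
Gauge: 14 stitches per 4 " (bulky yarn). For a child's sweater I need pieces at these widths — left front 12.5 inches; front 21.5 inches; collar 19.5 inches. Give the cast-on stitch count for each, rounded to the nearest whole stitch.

left front 44; front 75; collar 68.

Rate = 14/4 = 3.5 sts per in.
left front: 12.5 × 3.5 = 43.75 → 44.
front: 21.5 × 3.5 = 75.25 → 75.
collar: 19.5 × 3.5 = 68.25 → 68.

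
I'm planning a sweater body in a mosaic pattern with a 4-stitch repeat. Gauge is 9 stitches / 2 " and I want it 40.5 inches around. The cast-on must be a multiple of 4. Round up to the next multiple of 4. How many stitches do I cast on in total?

9 / 2 = 4.5 sts per inch.
40.5 × 4.5 = 182.25 sts.
Next multiple of 4: 184.

CO 184 sts.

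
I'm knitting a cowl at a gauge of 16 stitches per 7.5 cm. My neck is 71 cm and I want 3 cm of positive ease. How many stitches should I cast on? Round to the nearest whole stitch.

Finished = 71 + 3 = 74 cm.
16 / 7.5 = 2.133 sts per cm.
74.00 × 2.133 = 157.87 sts.
→ 158 sts.

Cast on 158 stitches.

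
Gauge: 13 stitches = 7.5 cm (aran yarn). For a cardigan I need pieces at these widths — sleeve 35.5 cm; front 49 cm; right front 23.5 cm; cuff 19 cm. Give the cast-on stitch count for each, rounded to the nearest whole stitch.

Rate = 13/7.5 = 1.733 sts per cm.
sleeve: 35.5 × 1.733 = 61.53 → 62.
front: 49 × 1.733 = 84.93 → 85.
right front: 23.5 × 1.733 = 40.73 → 41.
cuff: 19 × 1.733 = 32.93 → 33.

sleeve 62; front 85; right front 41; cuff 33.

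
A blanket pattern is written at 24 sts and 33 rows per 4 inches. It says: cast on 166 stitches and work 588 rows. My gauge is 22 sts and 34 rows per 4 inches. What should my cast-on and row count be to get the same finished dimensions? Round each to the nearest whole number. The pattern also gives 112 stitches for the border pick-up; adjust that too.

Stitches: 166 × 22/24 = 152.17 → 152.
Rows: 588 × 34/33 = 605.82 → 606.
border pick-up: 112 × 22/24 = 102.67 → 103.

Cast on 152 stitches; work 606 rows; border pick-up 103 stitches.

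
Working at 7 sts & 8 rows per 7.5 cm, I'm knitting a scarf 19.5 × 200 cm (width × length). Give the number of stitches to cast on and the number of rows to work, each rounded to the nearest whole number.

Cast on 18 stitches and work 213 rows.

Stitch gauge = 7/7.5 = 0.933 sts/cm; 19.5 × 0.933 = 18.20 → 18 sts.
Row gauge = 8/7.5 = 1.067 rows/cm; 200 × 1.067 = 213.33 → 213 rows.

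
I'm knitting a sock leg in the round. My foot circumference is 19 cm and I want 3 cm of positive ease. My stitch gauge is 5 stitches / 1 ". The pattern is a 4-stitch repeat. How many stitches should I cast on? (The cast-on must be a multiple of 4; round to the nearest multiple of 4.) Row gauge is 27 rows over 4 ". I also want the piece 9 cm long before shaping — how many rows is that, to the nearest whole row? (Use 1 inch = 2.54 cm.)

Cast on 44 stitches; work 24 rows.

Finished = 19 + 3 = 22 cm.
22 cm × 1/2.54 = 8.66 inches.
5/1 = 5 sts per in; 8.66 × 5 = 43.31 sts.
Nearest multiple of 4 → 44.
9 cm = 3.54 inches; × 6.75 = 23.92 → 24 rows.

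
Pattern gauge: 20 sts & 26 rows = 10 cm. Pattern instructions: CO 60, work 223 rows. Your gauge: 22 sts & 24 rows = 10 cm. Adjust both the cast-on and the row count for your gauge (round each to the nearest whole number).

Cast on 66 stitches; work 206 rows.

Stitches: 60 × 22/20 = 66.00 → 66.
Rows: 223 × 24/26 = 205.85 → 206.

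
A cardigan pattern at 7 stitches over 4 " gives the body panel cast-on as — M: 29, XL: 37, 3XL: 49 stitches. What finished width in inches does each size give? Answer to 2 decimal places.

M 16.57 inches; XL 21.14 inches; 3XL 28.00 inches.

7/4 = 1.75 sts per in.
M: 29 / 1.75 = 16.571 → 16.57 in.
XL: 37 / 1.75 = 21.143 → 21.14 in.
3XL: 49 / 1.75 = 28.000 → 28.00 in.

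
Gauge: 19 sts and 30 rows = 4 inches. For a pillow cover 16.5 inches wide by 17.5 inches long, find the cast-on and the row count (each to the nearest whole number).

Stitch gauge = 19/4 = 4.75 sts/in; 16.5 × 4.75 = 78.38 → 78 sts.
Row gauge = 30/4 = 7.5 rows/in; 17.5 × 7.5 = 131.25 → 131 rows.

Cast on 78 stitches and work 131 rows.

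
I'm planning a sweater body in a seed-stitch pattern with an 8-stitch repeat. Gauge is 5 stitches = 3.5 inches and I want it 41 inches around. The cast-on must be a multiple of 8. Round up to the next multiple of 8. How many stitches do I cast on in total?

5 / 3.5 = 1.429 sts per inch.
41 × 1.429 = 58.57 sts.
Next multiple of 8: 64.

CO 64 sts.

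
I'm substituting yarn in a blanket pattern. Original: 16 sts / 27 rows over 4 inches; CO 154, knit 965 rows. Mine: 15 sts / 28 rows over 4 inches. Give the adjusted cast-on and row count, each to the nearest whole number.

Cast on 144 stitches; work 1001 rows.

Stitches: 154 × 15/16 = 144.38 → 144.
Rows: 965 × 28/27 = 1000.74 → 1001.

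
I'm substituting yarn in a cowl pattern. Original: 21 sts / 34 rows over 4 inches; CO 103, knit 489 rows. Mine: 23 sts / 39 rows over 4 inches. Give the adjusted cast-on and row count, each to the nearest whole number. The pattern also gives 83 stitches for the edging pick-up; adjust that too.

Cast on 113 stitches; work 561 rows; edging pick-up 91 stitches.

Stitches: 103 × 23/21 = 112.81 → 113.
Rows: 489 × 39/34 = 560.91 → 561.
edging pick-up: 83 × 23/21 = 90.90 → 91.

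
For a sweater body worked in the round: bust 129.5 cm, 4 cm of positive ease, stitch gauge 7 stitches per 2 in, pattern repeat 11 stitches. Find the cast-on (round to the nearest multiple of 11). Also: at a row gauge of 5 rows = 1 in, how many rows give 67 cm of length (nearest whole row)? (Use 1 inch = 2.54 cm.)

Cast on 187 stitches; work 132 rows.

Finished = 129.5 + 4 = 133.5 cm.
133.5 cm × 1/2.54 = 52.56 inches.
7/2 = 3.5 sts per in; 52.56 × 3.5 = 183.96 sts.
Nearest multiple of 11 → 187.
67 cm = 26.38 inches; × 5 = 131.89 → 132 rows.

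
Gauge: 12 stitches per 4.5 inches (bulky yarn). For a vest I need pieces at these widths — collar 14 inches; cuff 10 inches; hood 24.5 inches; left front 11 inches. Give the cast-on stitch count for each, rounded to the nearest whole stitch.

collar 37; cuff 27; hood 65; left front 29.

Rate = 12/4.5 = 2.667 sts per in.
collar: 14 × 2.667 = 37.33 → 37.
cuff: 10 × 2.667 = 26.67 → 27.
hood: 24.5 × 2.667 = 65.33 → 65.
left front: 11 × 2.667 = 29.33 → 29.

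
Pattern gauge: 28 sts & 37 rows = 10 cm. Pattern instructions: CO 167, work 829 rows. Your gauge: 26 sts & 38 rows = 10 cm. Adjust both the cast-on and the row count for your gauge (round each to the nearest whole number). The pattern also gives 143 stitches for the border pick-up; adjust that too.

Stitches: 167 × 26/28 = 155.07 → 155.
Rows: 829 × 38/37 = 851.41 → 851.
border pick-up: 143 × 26/28 = 132.79 → 133.

Cast on 155 stitches; work 851 rows; border pick-up 133 stitches.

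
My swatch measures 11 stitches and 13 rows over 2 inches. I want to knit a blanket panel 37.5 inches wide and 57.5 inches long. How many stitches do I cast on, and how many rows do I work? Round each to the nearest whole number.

Stitch gauge = 11/2 = 5.5 sts/in; 37.5 × 5.5 = 206.25 → 206 sts.
Row gauge = 13/2 = 6.5 rows/in; 57.5 × 6.5 = 373.75 → 374 rows.

Cast on 206 stitches and work 374 rows.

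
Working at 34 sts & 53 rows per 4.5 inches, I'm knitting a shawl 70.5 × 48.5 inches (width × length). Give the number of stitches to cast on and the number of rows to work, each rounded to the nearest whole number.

Stitch gauge = 34/4.5 = 7.556 sts/in; 70.5 × 7.556 = 532.67 → 533 sts.
Row gauge = 53/4.5 = 11.778 rows/in; 48.5 × 11.778 = 571.22 → 571 rows.

Cast on 533 stitches and work 571 rows.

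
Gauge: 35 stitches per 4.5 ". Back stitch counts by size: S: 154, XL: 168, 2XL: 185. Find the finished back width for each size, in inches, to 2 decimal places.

35/4.5 = 7.778 sts per in.
S: 154 / 7.778 = 19.800 → 19.80 in.
XL: 168 / 7.778 = 21.600 → 21.60 in.
2XL: 185 / 7.778 = 23.786 → 23.79 in.

S 19.80 inches; XL 21.60 inches; 2XL 23.79 inches.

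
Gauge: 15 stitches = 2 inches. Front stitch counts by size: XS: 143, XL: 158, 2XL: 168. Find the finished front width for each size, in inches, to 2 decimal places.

XS 19.07 inches; XL 21.07 inches; 2XL 22.40 inches.

15/2 = 7.5 sts per in.
XS: 143 / 7.5 = 19.067 → 19.07 in.
XL: 158 / 7.5 = 21.067 → 21.07 in.
2XL: 168 / 7.5 = 22.400 → 22.40 in.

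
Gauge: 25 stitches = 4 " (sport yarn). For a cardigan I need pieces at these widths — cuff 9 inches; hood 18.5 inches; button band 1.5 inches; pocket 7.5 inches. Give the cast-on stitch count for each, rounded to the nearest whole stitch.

cuff 56; hood 116; button band 9; pocket 47.

Rate = 25/4 = 6.25 sts per in.
cuff: 9 × 6.25 = 56.25 → 56.
hood: 18.5 × 6.25 = 115.62 → 116.
button band: 1.5 × 6.25 = 9.38 → 9.
pocket: 7.5 × 6.25 = 46.88 → 47.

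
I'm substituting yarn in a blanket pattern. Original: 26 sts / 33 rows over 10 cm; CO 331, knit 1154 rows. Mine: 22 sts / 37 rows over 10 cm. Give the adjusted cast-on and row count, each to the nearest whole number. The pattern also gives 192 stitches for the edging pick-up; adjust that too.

Cast on 280 stitches; work 1294 rows; edging pick-up 162 stitches.

Stitches: 331 × 22/26 = 280.08 → 280.
Rows: 1154 × 37/33 = 1293.88 → 1294.
edging pick-up: 192 × 22/26 = 162.46 → 162.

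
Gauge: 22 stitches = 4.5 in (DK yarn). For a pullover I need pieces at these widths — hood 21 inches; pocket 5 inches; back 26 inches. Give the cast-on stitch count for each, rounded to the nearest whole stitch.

hood 103; pocket 24; back 127.

Rate = 22/4.5 = 4.889 sts per in.
hood: 21 × 4.889 = 102.67 → 103.
pocket: 5 × 4.889 = 24.44 → 24.
back: 26 × 4.889 = 127.11 → 127.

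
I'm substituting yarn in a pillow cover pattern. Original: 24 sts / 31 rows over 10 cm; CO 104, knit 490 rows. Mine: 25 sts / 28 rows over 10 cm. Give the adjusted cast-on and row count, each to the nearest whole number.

Stitches: 104 × 25/24 = 108.33 → 108.
Rows: 490 × 28/31 = 442.58 → 443.

Cast on 108 stitches; work 443 rows.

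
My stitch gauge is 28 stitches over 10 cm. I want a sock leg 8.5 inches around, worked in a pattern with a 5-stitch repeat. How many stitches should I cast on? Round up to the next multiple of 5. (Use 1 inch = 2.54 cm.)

CO 65 sts.

8.5 in = 8.5 × 2.54 = 21.59 cm.
28 / 10 = 2.8 sts/cm.
21.59 × 2.8 = 60.45 sts.
→ 65.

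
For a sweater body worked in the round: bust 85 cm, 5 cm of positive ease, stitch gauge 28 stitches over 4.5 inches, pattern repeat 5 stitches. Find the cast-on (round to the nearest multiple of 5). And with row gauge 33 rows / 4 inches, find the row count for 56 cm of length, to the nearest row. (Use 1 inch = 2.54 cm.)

Cast on 220 stitches; work 182 rows.

Finished = 85 + 5 = 90 cm.
90 cm × 1/2.54 = 35.43 inches.
28/4.5 = 6.222 sts per in; 35.43 × 6.222 = 220.47 sts.
Nearest multiple of 5 → 220.
56 cm = 22.05 inches; × 8.25 = 181.89 → 182 rows.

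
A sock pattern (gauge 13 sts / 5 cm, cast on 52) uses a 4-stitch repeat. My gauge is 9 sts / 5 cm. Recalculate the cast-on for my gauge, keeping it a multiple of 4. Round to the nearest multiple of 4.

Cast on 36 stitches.

52 × 9 / 13 = 36.00.
Nearest multiple of 4: 36.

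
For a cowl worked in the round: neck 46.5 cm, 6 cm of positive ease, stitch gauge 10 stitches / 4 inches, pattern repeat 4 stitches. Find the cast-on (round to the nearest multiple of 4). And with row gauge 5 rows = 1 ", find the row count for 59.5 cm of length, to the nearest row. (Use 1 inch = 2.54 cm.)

Cast on 52 stitches; work 117 rows.

Finished = 46.5 + 6 = 52.5 cm.
52.5 cm × 1/2.54 = 20.67 inches.
10/4 = 2.5 sts per in; 20.67 × 2.5 = 51.67 sts.
Nearest multiple of 4 → 52.
59.5 cm = 23.43 inches; × 5 = 117.13 → 117 rows.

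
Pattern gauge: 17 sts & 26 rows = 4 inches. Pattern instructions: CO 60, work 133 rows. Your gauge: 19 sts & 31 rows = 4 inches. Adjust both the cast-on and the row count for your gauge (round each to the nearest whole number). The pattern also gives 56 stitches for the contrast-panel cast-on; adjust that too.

Stitches: 60 × 19/17 = 67.06 → 67.
Rows: 133 × 31/26 = 158.58 → 159.
contrast-panel cast-on: 56 × 19/17 = 62.59 → 63.

Cast on 67 stitches; work 159 rows; contrast-panel cast-on 63 stitches.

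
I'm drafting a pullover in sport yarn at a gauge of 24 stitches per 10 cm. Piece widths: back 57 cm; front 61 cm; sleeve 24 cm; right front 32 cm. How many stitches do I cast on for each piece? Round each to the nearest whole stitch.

Rate = 24/10 = 2.4 sts per cm.
back: 57 × 2.4 = 136.80 → 137.
front: 61 × 2.4 = 146.40 → 146.
sleeve: 24 × 2.4 = 57.60 → 58.
right front: 32 × 2.4 = 76.80 → 77.

back 137; front 146; sleeve 58; right front 77.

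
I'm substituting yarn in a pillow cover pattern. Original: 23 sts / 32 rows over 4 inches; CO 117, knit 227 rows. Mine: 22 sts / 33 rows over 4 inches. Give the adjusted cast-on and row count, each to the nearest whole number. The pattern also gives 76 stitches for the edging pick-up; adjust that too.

Cast on 112 stitches; work 234 rows; edging pick-up 73 stitches.

Stitches: 117 × 22/23 = 111.91 → 112.
Rows: 227 × 33/32 = 234.09 → 234.
edging pick-up: 76 × 22/23 = 72.70 → 73.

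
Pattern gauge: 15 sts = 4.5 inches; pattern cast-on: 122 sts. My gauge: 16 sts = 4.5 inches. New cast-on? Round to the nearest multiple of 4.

Scale factor = 16 / 15 = 1.067.
122 × 16 / 15 = 130.13 sts.
→ 132 sts.

132 stitches.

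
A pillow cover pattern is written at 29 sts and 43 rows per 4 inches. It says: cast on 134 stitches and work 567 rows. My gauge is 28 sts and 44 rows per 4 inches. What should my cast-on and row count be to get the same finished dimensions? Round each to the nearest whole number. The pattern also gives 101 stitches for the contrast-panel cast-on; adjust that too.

Stitches: 134 × 28/29 = 129.38 → 129.
Rows: 567 × 44/43 = 580.19 → 580.
contrast-panel cast-on: 101 × 28/29 = 97.52 → 98.

Cast on 129 stitches; work 580 rows; contrast-panel cast-on 98 stitches.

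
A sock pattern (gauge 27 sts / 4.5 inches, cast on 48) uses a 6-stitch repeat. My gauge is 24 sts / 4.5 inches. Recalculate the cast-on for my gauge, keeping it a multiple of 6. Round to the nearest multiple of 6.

48 × 24 / 27 = 42.67.
Nearest multiple of 6: 42.

42 stitches.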